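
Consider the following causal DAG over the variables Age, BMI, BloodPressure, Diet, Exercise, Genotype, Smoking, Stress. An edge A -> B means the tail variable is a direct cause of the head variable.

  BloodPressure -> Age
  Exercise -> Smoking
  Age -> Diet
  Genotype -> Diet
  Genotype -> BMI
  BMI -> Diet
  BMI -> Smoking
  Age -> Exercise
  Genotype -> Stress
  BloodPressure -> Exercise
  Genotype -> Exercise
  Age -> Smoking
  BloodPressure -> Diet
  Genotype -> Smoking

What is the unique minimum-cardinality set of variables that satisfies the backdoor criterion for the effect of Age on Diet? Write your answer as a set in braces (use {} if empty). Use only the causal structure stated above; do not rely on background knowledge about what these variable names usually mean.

{BloodPressure}

Variables eligible for adjustment (non-descendants of Age, excluding Age and Diet): {BMI, BloodPressure, Genotype, Stress}.
Backdoor paths from Age to Diet:
  P1: Age <- BloodPressure -> Diet
  P2: Age <- BloodPressure -> Exercise <- Genotype -> BMI -> Diet
  P3: Age <- BloodPressure -> Exercise <- Genotype -> Diet
  P4: Age <- BloodPressure -> Exercise <- Genotype -> Smoking <- BMI -> Diet
  P5: Age <- BloodPressure -> Exercise -> Smoking <- Genotype -> BMI -> Diet
  P6: Age <- BloodPressure -> Exercise -> Smoking <- Genotype -> Diet
  P7: Age <- BloodPressure -> Exercise -> Smoking <- BMI <- Genotype -> Diet
  P8: Age <- BloodPressure -> Exercise -> Smoking <- BMI -> Diet
The empty set is not sufficient: P1 (Age <- BloodPressure -> Diet) has no collider blocking it and no conditioned non-collider, so it is open.
Try {BloodPressure}:
  P1: blocked at fork node BloodPressure ∈ conditioning set.
  P2: blocked at fork node BloodPressure ∈ conditioning set.
  P3: blocked at fork node BloodPressure ∈ conditioning set.
  P4: blocked at fork node BloodPressure ∈ conditioning set.
  P5: blocked at fork node BloodPressure ∈ conditioning set.
  P6: blocked at fork node BloodPressure ∈ conditioning set.
  P7: blocked at fork node BloodPressure ∈ conditioning set.
  P8: blocked at fork node BloodPressure ∈ conditioning set.
{BloodPressure} contains no descendant of Age and blocks every backdoor path.
No other singleton works — e.g. {Genotype} leaves P1 open — so {BloodPressure} is the unique smallest valid adjustment set.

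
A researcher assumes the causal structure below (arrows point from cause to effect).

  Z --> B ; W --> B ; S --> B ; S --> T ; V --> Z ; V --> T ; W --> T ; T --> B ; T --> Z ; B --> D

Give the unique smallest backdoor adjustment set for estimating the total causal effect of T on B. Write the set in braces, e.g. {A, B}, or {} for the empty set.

Variables eligible for adjustment (non-descendants of T, excluding T and B): {S, V, W}.
Backdoor paths from T to B:
  P1: T <- W -> B
  P2: T <- S -> B
  P3: T <- V -> Z -> B
The empty set is not sufficient: P1 (T <- W -> B) has no collider blocking it and no conditioned non-collider, so it is open.
Try {S, V, W}:
  P1: blocked at fork node W ∈ conditioning set.
  P2: blocked at fork node S ∈ conditioning set.
  P3: blocked at fork node V ∈ conditioning set.
{S, V, W} contains no descendant of T and blocks every backdoor path.
Every element of {S, V, W} is needed (dropping S leaves P2 open; dropping V leaves P3 open; dropping W leaves P1 open), so no proper subset is valid.
Among all size-3 subsets of the eligible variables, only {S, V, W} blocks every backdoor path, so it is the unique smallest valid adjustment set.

{S, V, W}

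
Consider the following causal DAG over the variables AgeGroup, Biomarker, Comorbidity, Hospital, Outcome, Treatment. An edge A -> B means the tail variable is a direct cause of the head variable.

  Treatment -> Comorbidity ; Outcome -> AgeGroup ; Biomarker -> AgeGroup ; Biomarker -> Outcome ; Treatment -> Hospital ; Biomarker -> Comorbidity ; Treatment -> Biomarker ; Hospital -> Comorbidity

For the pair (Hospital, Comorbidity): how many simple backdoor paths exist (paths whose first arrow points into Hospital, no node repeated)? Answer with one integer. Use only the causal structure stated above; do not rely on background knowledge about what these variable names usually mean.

2

A backdoor path from Hospital to Comorbidity is any simple undirected path whose first edge points into Hospital (i.e. leaves Hospital via a parent).
Parents of Hospital: {Treatment}.
Enumerating:
  P1: Hospital <- Treatment -> Biomarker -> Comorbidity
  P2: Hospital <- Treatment -> Comorbidity
That exhausts the simple backdoor paths. Count: 2.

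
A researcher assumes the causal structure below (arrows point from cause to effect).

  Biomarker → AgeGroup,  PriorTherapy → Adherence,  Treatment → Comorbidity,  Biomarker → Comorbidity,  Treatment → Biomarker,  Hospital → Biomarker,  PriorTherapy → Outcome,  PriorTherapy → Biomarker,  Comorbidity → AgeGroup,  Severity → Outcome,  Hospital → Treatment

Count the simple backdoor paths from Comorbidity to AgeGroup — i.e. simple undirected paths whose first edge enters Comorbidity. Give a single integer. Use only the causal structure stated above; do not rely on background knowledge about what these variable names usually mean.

3

A backdoor path from Comorbidity to AgeGroup is any simple undirected path whose first edge points into Comorbidity (i.e. leaves Comorbidity via a parent).
Parents of Comorbidity: {Biomarker, Treatment}.
Enumerating:
  P1: Comorbidity <- Treatment <- Hospital -> Biomarker -> AgeGroup
  P2: Comorbidity <- Treatment -> Biomarker -> AgeGroup
  P3: Comorbidity <- Biomarker -> AgeGroup
That exhausts the simple backdoor paths. Count: 3.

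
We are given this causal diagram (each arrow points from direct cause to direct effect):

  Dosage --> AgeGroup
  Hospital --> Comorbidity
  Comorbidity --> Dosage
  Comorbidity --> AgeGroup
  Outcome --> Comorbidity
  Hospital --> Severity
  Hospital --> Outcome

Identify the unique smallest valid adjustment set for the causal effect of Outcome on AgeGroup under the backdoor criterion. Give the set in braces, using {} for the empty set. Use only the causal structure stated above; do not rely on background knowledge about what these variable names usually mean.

Variables eligible for adjustment (non-descendants of Outcome, excluding Outcome and AgeGroup): {Hospital, Severity}.
Backdoor paths from Outcome to AgeGroup:
  P1: Outcome <- Hospital -> Comorbidity -> Dosage -> AgeGroup
  P2: Outcome <- Hospital -> Comorbidity -> AgeGroup
The empty set is not sufficient: P1 (Outcome <- Hospital -> Comorbidity -> Dosage -> AgeGroup) has no collider blocking it and no conditioned non-collider, so it is open.
Try {Hospital}:
  P1: blocked at fork node Hospital ∈ conditioning set.
  P2: blocked at fork node Hospital ∈ conditioning set.
{Hospital} contains no descendant of Outcome and blocks every backdoor path.
No other singleton works — e.g. {Severity} leaves P1 open — so {Hospital} is the unique smallest valid adjustment set.

{Hospital}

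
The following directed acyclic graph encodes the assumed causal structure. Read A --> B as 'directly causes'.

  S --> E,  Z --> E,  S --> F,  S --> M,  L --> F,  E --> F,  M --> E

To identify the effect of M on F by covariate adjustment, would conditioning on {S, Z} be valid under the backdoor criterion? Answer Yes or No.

Backdoor paths from M to F (paths whose first edge points into M):
  P1: M <- S -> E -> F
  P2: M <- S -> F
Condition 1 (no descendant of M in the set): holds — descendants of M are {E, F}; none are in {S, Z}.
Condition 2 (every backdoor path blocked by {S, Z}):
  P1: blocked at fork node S ∈ conditioning set.
  P2: blocked at fork node S ∈ conditioning set.
{S, Z} satisfies the backdoor criterion.

Yes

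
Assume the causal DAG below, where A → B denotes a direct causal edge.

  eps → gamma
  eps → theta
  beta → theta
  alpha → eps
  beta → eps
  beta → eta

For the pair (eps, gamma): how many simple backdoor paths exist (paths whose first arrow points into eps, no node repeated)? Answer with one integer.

0

A backdoor path from eps to gamma is any simple undirected path whose first edge points into eps (i.e. leaves eps via a parent).
Parents of eps: {alpha, beta}.
No simple path from any parent of eps reaches gamma without revisiting eps, so there are no backdoor paths.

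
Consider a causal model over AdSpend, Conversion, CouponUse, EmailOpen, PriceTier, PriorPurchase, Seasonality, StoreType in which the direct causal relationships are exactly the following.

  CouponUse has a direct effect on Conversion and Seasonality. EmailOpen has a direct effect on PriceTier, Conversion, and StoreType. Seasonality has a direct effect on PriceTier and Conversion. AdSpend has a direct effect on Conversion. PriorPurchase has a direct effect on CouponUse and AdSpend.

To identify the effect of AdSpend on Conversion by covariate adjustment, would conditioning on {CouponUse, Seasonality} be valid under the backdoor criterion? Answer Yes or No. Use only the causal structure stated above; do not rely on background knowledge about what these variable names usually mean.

Backdoor paths from AdSpend to Conversion (paths whose first edge points into AdSpend):
  P1: AdSpend <- PriorPurchase -> CouponUse -> Seasonality -> Conversion
  P2: AdSpend <- PriorPurchase -> CouponUse -> Seasonality -> PriceTier <- EmailOpen -> Conversion
  P3: AdSpend <- PriorPurchase -> CouponUse -> Conversion
Condition 1 (no descendant of AdSpend in the set): holds — descendants of AdSpend are {Conversion}; none are in {CouponUse, Seasonality}.
Condition 2 (every backdoor path blocked by {CouponUse, Seasonality}):
  P1: blocked at chain node CouponUse ∈ conditioning set.
  P2: blocked at chain node CouponUse ∈ conditioning set.
  P3: blocked at chain node CouponUse ∈ conditioning set.
{CouponUse, Seasonality} satisfies the backdoor criterion.

Yes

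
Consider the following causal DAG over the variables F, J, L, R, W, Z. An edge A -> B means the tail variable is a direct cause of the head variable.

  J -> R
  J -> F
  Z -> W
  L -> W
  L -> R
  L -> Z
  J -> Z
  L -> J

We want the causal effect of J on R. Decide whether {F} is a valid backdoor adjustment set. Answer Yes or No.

No

Backdoor paths from J to R (paths whose first edge points into J):
  P1: J <- L -> R
Condition 1 (no descendant of J in the set): FAILS — F is a descendant of J.
Condition 2 (every backdoor path blocked by {F}):
  P1: open — no interior node is in the conditioning set.
{F} does not satisfy the backdoor criterion.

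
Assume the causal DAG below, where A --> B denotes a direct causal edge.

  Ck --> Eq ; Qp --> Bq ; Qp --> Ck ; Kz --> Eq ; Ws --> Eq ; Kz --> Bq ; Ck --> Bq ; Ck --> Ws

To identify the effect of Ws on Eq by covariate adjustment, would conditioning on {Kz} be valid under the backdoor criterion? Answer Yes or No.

No

Backdoor paths from Ws to Eq (paths whose first edge points into Ws):
  P1: Ws <- Ck <- Qp -> Bq <- Kz -> Eq
  P2: Ws <- Ck -> Eq
  P3: Ws <- Ck -> Bq <- Kz -> Eq
Condition 1 (no descendant of Ws in the set): holds — descendants of Ws are {Eq}; none are in {Kz}.
Condition 2 (every backdoor path blocked by {Kz}):
  P1: blocked at collider Bq (neither it nor any descendant is in the conditioning set).
  P2: open — no interior node is in the conditioning set.
  P3: blocked at collider Bq (neither it nor any descendant is in the conditioning set).
{Kz} does not satisfy the backdoor criterion.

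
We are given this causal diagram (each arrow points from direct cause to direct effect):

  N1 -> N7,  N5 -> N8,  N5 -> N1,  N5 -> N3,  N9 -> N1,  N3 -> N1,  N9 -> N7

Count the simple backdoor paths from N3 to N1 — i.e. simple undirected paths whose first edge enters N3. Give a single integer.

1

A backdoor path from N3 to N1 is any simple undirected path whose first edge points into N3 (i.e. leaves N3 via a parent).
Parents of N3: {N5}.
Enumerating:
  P1: N3 <- N5 -> N1
That exhausts the simple backdoor paths. Count: 1.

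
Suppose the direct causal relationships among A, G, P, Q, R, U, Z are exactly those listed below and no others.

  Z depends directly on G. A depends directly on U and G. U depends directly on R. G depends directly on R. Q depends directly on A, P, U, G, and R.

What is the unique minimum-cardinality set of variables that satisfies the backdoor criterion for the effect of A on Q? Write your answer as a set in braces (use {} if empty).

Variables eligible for adjustment (non-descendants of A, excluding A and Q): {G, P, R, U, Z}.
Backdoor paths from A to Q:
  P1: A <- G <- R -> U -> Q
  P2: A <- G <- R -> Q
  P3: A <- G -> Q
  P4: A <- U <- R -> G -> Q
  P5: A <- U <- R -> Q
  P6: A <- U -> Q
The empty set is not sufficient: P1 (A <- G <- R -> U -> Q) has no collider blocking it and no conditioned non-collider, so it is open.
Try {G, U}:
  P1: blocked at chain node G ∈ conditioning set.
  P2: blocked at chain node G ∈ conditioning set.
  P3: blocked at fork node G ∈ conditioning set.
  P4: blocked at chain node U ∈ conditioning set.
  P5: blocked at chain node U ∈ conditioning set.
  P6: blocked at fork node U ∈ conditioning set.
{G, U} contains no descendant of A and blocks every backdoor path.
Every element of {G, U} is needed (dropping G leaves P2 open; dropping U leaves P5 open), so no proper subset is valid.
Among all size-2 subsets of the eligible variables, only {G, U} blocks every backdoor path, so it is the unique smallest valid adjustment set.

{G, U}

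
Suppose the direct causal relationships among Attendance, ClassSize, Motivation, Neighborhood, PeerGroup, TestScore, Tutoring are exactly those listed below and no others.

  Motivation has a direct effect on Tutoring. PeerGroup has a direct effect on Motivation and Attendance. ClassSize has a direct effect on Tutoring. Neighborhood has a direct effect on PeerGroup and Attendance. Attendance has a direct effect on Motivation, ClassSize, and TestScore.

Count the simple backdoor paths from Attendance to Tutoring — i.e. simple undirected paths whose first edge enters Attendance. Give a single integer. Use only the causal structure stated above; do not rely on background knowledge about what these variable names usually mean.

2

A backdoor path from Attendance to Tutoring is any simple undirected path whose first edge points into Attendance (i.e. leaves Attendance via a parent).
Parents of Attendance: {Neighborhood, PeerGroup}.
Enumerating:
  P1: Attendance <- Neighborhood -> PeerGroup -> Motivation -> Tutoring
  P2: Attendance <- PeerGroup -> Motivation -> Tutoring
That exhausts the simple backdoor paths. Count: 2.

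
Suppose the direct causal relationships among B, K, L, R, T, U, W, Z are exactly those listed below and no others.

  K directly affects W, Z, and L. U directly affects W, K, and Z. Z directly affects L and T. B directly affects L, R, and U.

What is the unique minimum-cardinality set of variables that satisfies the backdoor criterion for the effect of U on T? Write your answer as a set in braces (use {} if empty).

{}

Variables eligible for adjustment (non-descendants of U, excluding U and T): {B, R}.
Backdoor paths from U to T:
  P1: U <- B -> L <- K -> Z -> T
  P2: U <- B -> L <- Z -> T
Each backdoor path contains an unconditioned collider, so every path is already blocked with the empty conditioning set:
  P1: blocked at collider L (neither it nor any descendant is in the conditioning set).
  P2: blocked at collider L (neither it nor any descendant is in the conditioning set).
The empty set is therefore the unique smallest valid set.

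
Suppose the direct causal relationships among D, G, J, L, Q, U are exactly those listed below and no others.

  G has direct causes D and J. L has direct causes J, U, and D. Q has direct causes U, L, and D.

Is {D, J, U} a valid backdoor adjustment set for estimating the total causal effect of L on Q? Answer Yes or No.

Backdoor paths from L to Q (paths whose first edge points into L):
  P1: L <- J -> G <- D -> Q
  P2: L <- D -> Q
  P3: L <- U -> Q
Condition 1 (no descendant of L in the set): holds — descendants of L are {Q}; none are in {D, J, U}.
Condition 2 (every backdoor path blocked by {D, J, U}):
  P1: blocked at fork node J ∈ conditioning set.
  P2: blocked at fork node D ∈ conditioning set.
  P3: blocked at fork node U ∈ conditioning set.
{D, J, U} satisfies the backdoor criterion.

Yes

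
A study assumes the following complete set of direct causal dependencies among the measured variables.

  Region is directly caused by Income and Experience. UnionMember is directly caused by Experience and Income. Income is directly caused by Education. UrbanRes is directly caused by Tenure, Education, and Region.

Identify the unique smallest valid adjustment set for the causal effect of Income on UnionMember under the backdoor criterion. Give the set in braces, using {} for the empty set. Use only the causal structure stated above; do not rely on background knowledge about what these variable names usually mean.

{}

Variables eligible for adjustment (non-descendants of Income, excluding Income and UnionMember): {Education, Experience, Tenure}.
Backdoor paths from Income to UnionMember:
  P1: Income <- Education -> UrbanRes <- Region <- Experience -> UnionMember
Each backdoor path contains an unconditioned collider, so every path is already blocked with the empty conditioning set:
  P1: blocked at collider UrbanRes (neither it nor any descendant is in the conditioning set).
The empty set is therefore the unique smallest valid set.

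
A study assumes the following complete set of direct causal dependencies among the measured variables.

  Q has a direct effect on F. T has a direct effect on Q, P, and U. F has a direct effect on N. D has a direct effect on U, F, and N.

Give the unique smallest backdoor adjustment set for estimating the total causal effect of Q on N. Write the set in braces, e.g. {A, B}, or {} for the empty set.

{}

Variables eligible for adjustment (non-descendants of Q, excluding Q and N): {D, P, T, U}.
Backdoor paths from Q to N:
  P1: Q <- T -> U <- D -> F -> N
  P2: Q <- T -> U <- D -> N
Each backdoor path contains an unconditioned collider, so every path is already blocked with the empty conditioning set:
  P1: blocked at collider U (neither it nor any descendant is in the conditioning set).
  P2: blocked at collider U (neither it nor any descendant is in the conditioning set).
The empty set is therefore the unique smallest valid set.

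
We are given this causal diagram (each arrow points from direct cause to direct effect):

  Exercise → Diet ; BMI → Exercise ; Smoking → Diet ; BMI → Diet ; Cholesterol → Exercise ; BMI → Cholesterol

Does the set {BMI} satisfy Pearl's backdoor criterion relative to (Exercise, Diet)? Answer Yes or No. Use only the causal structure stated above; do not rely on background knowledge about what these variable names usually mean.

Backdoor paths from Exercise to Diet (paths whose first edge points into Exercise):
  P1: Exercise <- BMI -> Diet
  P2: Exercise <- Cholesterol <- BMI -> Diet
Condition 1 (no descendant of Exercise in the set): holds — descendants of Exercise are {Diet}; none are in {BMI}.
Condition 2 (every backdoor path blocked by {BMI}):
  P1: blocked at fork node BMI ∈ conditioning set.
  P2: blocked at fork node BMI ∈ conditioning set.
{BMI} satisfies the backdoor criterion.

Yes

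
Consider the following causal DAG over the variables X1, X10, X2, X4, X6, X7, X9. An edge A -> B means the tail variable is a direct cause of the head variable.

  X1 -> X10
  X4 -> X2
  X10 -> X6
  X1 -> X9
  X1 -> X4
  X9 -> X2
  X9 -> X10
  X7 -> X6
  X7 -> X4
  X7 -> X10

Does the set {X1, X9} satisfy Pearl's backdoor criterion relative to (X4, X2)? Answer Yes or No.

Backdoor paths from X4 to X2 (paths whose first edge points into X4):
  P1: X4 <- X1 -> X9 -> X2
  P2: X4 <- X1 -> X10 <- X9 -> X2
  P3: X4 <- X7 -> X10 <- X1 -> X9 -> X2
  P4: X4 <- X7 -> X10 <- X9 -> X2
  P5: X4 <- X7 -> X6 <- X10 <- X1 -> X9 -> X2
  P6: X4 <- X7 -> X6 <- X10 <- X9 -> X2
Condition 1 (no descendant of X4 in the set): holds — descendants of X4 are {X2}; none are in {X1, X9}.
Condition 2 (every backdoor path blocked by {X1, X9}):
  P1: blocked at fork node X1 ∈ conditioning set.
  P2: blocked at fork node X1 ∈ conditioning set.
  P3: blocked at collider X10 (neither it nor any descendant is in the conditioning set).
  P4: blocked at collider X10 (neither it nor any descendant is in the conditioning set).
  P5: blocked at collider X6 (neither it nor any descendant is in the conditioning set).
  P6: blocked at collider X6 (neither it nor any descendant is in the conditioning set).
{X1, X9} satisfies the backdoor criterion.

Yes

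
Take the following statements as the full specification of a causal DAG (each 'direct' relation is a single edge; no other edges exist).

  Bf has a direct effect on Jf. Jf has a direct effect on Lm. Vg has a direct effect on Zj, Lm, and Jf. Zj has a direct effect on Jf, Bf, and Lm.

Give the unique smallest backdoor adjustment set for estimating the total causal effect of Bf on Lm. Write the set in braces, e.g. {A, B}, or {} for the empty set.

{Zj}

Variables eligible for adjustment (non-descendants of Bf, excluding Bf and Lm): {Vg, Zj}.
Backdoor paths from Bf to Lm:
  P1: Bf <- Zj <- Vg -> Jf -> Lm
  P2: Bf <- Zj <- Vg -> Lm
  P3: Bf <- Zj -> Jf <- Vg -> Lm
  P4: Bf <- Zj -> Jf -> Lm
  P5: Bf <- Zj -> Lm
The empty set is not sufficient: P1 (Bf <- Zj <- Vg -> Jf -> Lm) has no collider blocking it and no conditioned non-collider, so it is open.
Try {Zj}:
  P1: blocked at chain node Zj ∈ conditioning set.
  P2: blocked at chain node Zj ∈ conditioning set.
  P3: blocked at fork node Zj ∈ conditioning set.
  P4: blocked at fork node Zj ∈ conditioning set.
  P5: blocked at fork node Zj ∈ conditioning set.
{Zj} contains no descendant of Bf and blocks every backdoor path.
No other singleton works — e.g. {Vg} leaves P4 open — so {Zj} is the unique smallest valid adjustment set.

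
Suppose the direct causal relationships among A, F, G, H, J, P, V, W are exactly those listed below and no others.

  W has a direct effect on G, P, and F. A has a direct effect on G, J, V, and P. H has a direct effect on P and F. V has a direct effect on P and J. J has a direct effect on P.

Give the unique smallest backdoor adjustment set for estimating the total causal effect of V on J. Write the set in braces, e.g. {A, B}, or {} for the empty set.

{A}

Variables eligible for adjustment (non-descendants of V, excluding V and J): {A, F, G, H, W}.
Backdoor paths from V to J:
  P1: V <- A -> J
  P2: V <- A -> P <- J
  P3: V <- A -> G <- W -> F <- H -> P <- J
  P4: V <- A -> G <- W -> P <- J
The empty set is not sufficient: P1 (V <- A -> J) has no collider blocking it and no conditioned non-collider, so it is open.
Try {A}:
  P1: blocked at fork node A ∈ conditioning set.
  P2: blocked at fork node A ∈ conditioning set.
  P3: blocked at fork node A ∈ conditioning set.
  P4: blocked at fork node A ∈ conditioning set.
{A} contains no descendant of V and blocks every backdoor path.
No other singleton works — e.g. {H} leaves P1 open — so {A} is the unique smallest valid adjustment set.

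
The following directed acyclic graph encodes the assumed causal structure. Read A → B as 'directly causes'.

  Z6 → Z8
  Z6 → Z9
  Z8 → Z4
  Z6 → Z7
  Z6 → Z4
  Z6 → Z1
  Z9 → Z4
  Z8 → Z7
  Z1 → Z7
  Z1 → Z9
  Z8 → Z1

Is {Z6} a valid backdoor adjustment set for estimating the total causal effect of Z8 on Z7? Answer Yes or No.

Yes

Backdoor paths from Z8 to Z7 (paths whose first edge points into Z8):
  P1: Z8 <- Z6 -> Z1 -> Z7
  P2: Z8 <- Z6 -> Z7
  P3: Z8 <- Z6 -> Z9 <- Z1 -> Z7
  P4: Z8 <- Z6 -> Z4 <- Z9 <- Z1 -> Z7
Condition 1 (no descendant of Z8 in the set): holds — descendants of Z8 are {Z1, Z4, Z7, Z9}; none are in {Z6}.
Condition 2 (every backdoor path blocked by {Z6}):
  P1: blocked at fork node Z6 ∈ conditioning set.
  P2: blocked at fork node Z6 ∈ conditioning set.
  P3: blocked at fork node Z6 ∈ conditioning set.
  P4: blocked at fork node Z6 ∈ conditioning set.
{Z6} satisfies the backdoor criterion.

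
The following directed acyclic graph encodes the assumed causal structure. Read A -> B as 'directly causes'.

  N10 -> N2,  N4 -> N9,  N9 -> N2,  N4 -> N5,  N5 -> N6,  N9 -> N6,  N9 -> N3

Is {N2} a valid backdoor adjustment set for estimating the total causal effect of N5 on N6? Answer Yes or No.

No

Backdoor paths from N5 to N6 (paths whose first edge points into N5):
  P1: N5 <- N4 -> N9 -> N6
Condition 1 (no descendant of N5 in the set): holds — descendants of N5 are {N6}; none are in {N2}.
Condition 2 (every backdoor path blocked by {N2}):
  P1: open — no interior node is in the conditioning set.
{N2} does not satisfy the backdoor criterion.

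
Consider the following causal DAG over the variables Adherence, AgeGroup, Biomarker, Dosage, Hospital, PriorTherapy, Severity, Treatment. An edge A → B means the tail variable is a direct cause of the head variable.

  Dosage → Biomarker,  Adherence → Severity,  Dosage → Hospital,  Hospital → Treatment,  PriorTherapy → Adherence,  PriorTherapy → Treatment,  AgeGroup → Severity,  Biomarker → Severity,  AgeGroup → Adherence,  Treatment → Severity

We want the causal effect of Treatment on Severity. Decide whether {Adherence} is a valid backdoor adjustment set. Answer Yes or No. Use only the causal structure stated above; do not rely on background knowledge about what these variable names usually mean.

Backdoor paths from Treatment to Severity (paths whose first edge points into Treatment):
  P1: Treatment <- PriorTherapy -> Adherence <- AgeGroup -> Severity
  P2: Treatment <- PriorTherapy -> Adherence -> Severity
  P3: Treatment <- Hospital <- Dosage -> Biomarker -> Severity
Condition 1 (no descendant of Treatment in the set): holds — descendants of Treatment are {Severity}; none are in {Adherence}.
Condition 2 (every backdoor path blocked by {Adherence}):
  P1: open — collider(s) Adherence are conditioned on (or have a conditioned descendant) and no non-collider on the path is in the set.
  P2: blocked at chain node Adherence ∈ conditioning set.
  P3: open — no interior node is in the conditioning set.
{Adherence} does not satisfy the backdoor criterion.

No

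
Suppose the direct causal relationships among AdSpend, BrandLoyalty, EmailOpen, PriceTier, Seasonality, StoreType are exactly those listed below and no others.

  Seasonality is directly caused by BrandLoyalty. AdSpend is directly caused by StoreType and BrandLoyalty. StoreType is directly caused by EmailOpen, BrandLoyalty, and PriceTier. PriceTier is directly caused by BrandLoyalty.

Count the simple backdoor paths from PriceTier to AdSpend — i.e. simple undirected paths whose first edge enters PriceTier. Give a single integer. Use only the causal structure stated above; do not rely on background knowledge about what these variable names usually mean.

2

A backdoor path from PriceTier to AdSpend is any simple undirected path whose first edge points into PriceTier (i.e. leaves PriceTier via a parent).
Parents of PriceTier: {BrandLoyalty}.
Enumerating:
  P1: PriceTier <- BrandLoyalty -> StoreType -> AdSpend
  P2: PriceTier <- BrandLoyalty -> AdSpend
That exhausts the simple backdoor paths. Count: 2.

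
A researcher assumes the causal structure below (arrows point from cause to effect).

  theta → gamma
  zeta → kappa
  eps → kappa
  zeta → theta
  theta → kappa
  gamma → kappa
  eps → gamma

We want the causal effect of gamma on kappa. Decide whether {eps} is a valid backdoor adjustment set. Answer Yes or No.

No

Backdoor paths from gamma to kappa (paths whose first edge points into gamma):
  P1: gamma <- theta <- zeta -> kappa
  P2: gamma <- theta -> kappa
  P3: gamma <- eps -> kappa
Condition 1 (no descendant of gamma in the set): holds — descendants of gamma are {kappa}; none are in {eps}.
Condition 2 (every backdoor path blocked by {eps}):
  P1: open — no interior node is in the conditioning set.
  P2: open — no interior node is in the conditioning set.
  P3: blocked at fork node eps ∈ conditioning set.
{eps} does not satisfy the backdoor criterion.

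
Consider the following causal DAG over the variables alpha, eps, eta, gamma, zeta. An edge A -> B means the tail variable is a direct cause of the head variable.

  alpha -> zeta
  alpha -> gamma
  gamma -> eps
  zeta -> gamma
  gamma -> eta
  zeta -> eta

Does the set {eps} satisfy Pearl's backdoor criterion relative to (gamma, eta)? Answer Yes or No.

No

Backdoor paths from gamma to eta (paths whose first edge points into gamma):
  P1: gamma <- alpha -> zeta -> eta
  P2: gamma <- zeta -> eta
Condition 1 (no descendant of gamma in the set): FAILS — eps is a descendant of gamma.
Condition 2 (every backdoor path blocked by {eps}):
  P1: open — no interior node is in the conditioning set.
  P2: open — no interior node is in the conditioning set.
{eps} does not satisfy the backdoor criterion.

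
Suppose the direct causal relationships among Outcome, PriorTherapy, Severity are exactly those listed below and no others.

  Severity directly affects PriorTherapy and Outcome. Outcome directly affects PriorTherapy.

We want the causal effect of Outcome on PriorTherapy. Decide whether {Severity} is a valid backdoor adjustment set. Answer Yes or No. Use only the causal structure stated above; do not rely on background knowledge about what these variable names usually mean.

Backdoor paths from Outcome to PriorTherapy (paths whose first edge points into Outcome):
  P1: Outcome <- Severity -> PriorTherapy
Condition 1 (no descendant of Outcome in the set): holds — descendants of Outcome are {PriorTherapy}; none are in {Severity}.
Condition 2 (every backdoor path blocked by {Severity}):
  P1: blocked at fork node Severity ∈ conditioning set.
{Severity} satisfies the backdoor criterion.

Yes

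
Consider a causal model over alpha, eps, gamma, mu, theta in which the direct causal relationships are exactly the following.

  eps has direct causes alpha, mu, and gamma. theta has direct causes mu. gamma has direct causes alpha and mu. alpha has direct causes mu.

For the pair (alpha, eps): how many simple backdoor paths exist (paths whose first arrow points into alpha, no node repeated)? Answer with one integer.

A backdoor path from alpha to eps is any simple undirected path whose first edge points into alpha (i.e. leaves alpha via a parent).
Parents of alpha: {mu}.
Enumerating:
  P1: alpha <- mu -> gamma -> eps
  P2: alpha <- mu -> eps
That exhausts the simple backdoor paths. Count: 2.

2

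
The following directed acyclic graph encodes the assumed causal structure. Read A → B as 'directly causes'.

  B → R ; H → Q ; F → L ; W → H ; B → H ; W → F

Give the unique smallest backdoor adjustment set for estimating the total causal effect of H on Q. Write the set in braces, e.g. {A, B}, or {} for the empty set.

{}

Variables eligible for adjustment (non-descendants of H, excluding H and Q): {B, F, L, R, W}.
Backdoor paths from H to Q:
  (none)
With no backdoor paths the empty set already satisfies the criterion, and it is trivially minimal.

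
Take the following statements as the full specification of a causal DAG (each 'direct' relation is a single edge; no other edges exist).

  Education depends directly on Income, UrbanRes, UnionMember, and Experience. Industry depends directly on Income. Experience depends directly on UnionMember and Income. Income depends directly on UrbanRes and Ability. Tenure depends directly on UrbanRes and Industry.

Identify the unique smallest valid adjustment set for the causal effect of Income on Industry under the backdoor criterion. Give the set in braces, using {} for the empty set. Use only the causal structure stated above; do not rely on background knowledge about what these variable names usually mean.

Variables eligible for adjustment (non-descendants of Income, excluding Income and Industry): {Ability, UnionMember, UrbanRes}.
Backdoor paths from Income to Industry:
  P1: Income <- UrbanRes -> Tenure <- Industry
Each backdoor path contains an unconditioned collider, so every path is already blocked with the empty conditioning set:
  P1: blocked at collider Tenure (neither it nor any descendant is in the conditioning set).
The empty set is therefore the unique smallest valid set.

{}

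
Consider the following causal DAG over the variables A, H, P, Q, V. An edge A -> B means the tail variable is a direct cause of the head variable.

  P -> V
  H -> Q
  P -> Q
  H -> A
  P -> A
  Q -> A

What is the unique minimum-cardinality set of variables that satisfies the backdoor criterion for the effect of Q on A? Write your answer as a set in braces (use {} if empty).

{H, P}

Variables eligible for adjustment (non-descendants of Q, excluding Q and A): {H, P, V}.
Backdoor paths from Q to A:
  P1: Q <- P -> A
  P2: Q <- H -> A
The empty set is not sufficient: P1 (Q <- P -> A) has no collider blocking it and no conditioned non-collider, so it is open.
Try {H, P}:
  P1: blocked at fork node P ∈ conditioning set.
  P2: blocked at fork node H ∈ conditioning set.
{H, P} contains no descendant of Q and blocks every backdoor path.
Every element of {H, P} is needed (dropping H leaves P2 open; dropping P leaves P1 open), so no proper subset is valid.
Among all size-2 subsets of the eligible variables, only {H, P} blocks every backdoor path, so it is the unique smallest valid adjustment set.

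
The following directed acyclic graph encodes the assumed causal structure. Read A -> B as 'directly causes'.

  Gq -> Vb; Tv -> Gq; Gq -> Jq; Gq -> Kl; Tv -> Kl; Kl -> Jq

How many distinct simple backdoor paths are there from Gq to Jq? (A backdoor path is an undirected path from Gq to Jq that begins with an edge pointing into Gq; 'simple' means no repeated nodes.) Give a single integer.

1

A backdoor path from Gq to Jq is any simple undirected path whose first edge points into Gq (i.e. leaves Gq via a parent).
Parents of Gq: {Tv}.
Enumerating:
  P1: Gq <- Tv -> Kl -> Jq
That exhausts the simple backdoor paths. Count: 1.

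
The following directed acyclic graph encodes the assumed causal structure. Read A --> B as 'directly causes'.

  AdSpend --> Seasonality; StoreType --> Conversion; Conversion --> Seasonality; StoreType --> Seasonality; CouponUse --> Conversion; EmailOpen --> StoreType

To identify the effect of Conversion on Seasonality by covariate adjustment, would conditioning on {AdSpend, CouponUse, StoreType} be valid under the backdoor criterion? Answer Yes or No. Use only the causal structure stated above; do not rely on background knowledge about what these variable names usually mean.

Backdoor paths from Conversion to Seasonality (paths whose first edge points into Conversion):
  P1: Conversion <- StoreType -> Seasonality
Condition 1 (no descendant of Conversion in the set): holds — descendants of Conversion are {Seasonality}; none are in {AdSpend, CouponUse, StoreType}.
Condition 2 (every backdoor path blocked by {AdSpend, CouponUse, StoreType}):
  P1: blocked at fork node StoreType ∈ conditioning set.
{AdSpend, CouponUse, StoreType} satisfies the backdoor criterion.

Yes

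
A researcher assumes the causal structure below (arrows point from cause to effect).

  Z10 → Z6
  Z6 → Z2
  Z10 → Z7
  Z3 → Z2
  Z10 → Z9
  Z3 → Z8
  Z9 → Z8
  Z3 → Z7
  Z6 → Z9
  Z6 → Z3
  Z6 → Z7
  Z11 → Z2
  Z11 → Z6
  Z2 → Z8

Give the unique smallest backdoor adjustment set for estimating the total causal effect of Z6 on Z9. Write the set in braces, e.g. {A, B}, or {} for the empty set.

{Z10}

Variables eligible for adjustment (non-descendants of Z6, excluding Z6 and Z9): {Z10, Z11}.
Backdoor paths from Z6 to Z9:
  P1: Z6 <- Z10 -> Z9
  P2: Z6 <- Z10 -> Z7 <- Z3 -> Z2 -> Z8 <- Z9
  P3: Z6 <- Z10 -> Z7 <- Z3 -> Z8 <- Z9
  P4: Z6 <- Z11 -> Z2 <- Z3 -> Z8 <- Z9
  P5: Z6 <- Z11 -> Z2 <- Z3 -> Z7 <- Z10 -> Z9
  P6: Z6 <- Z11 -> Z2 -> Z8 <- Z3 -> Z7 <- Z10 -> Z9
  P7: Z6 <- Z11 -> Z2 -> Z8 <- Z9
The empty set is not sufficient: P1 (Z6 <- Z10 -> Z9) has no collider blocking it and no conditioned non-collider, so it is open.
Try {Z10}:
  P1: blocked at fork node Z10 ∈ conditioning set.
  P2: blocked at fork node Z10 ∈ conditioning set.
  P3: blocked at fork node Z10 ∈ conditioning set.
  P4: blocked at collider Z2 (neither it nor any descendant is in the conditioning set).
  P5: blocked at collider Z2 (neither it nor any descendant is in the conditioning set).
  P6: blocked at collider Z8 (neither it nor any descendant is in the conditioning set).
  P7: blocked at collider Z8 (neither it nor any descendant is in the conditioning set).
{Z10} contains no descendant of Z6 and blocks every backdoor path.
No other singleton works — e.g. {Z11} leaves P1 open — so {Z10} is the unique smallest valid adjustment set.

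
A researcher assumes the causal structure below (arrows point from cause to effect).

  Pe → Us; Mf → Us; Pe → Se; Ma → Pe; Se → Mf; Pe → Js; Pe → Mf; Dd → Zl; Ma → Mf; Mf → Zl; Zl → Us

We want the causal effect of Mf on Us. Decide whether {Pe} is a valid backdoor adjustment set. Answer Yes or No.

Yes

Backdoor paths from Mf to Us (paths whose first edge points into Mf):
  P1: Mf <- Ma -> Pe -> Us
  P2: Mf <- Pe -> Us
  P3: Mf <- Se <- Pe -> Us
Condition 1 (no descendant of Mf in the set): holds — descendants of Mf are {Us, Zl}; none are in {Pe}.
Condition 2 (every backdoor path blocked by {Pe}):
  P1: blocked at chain node Pe ∈ conditioning set.
  P2: blocked at fork node Pe ∈ conditioning set.
  P3: blocked at fork node Pe ∈ conditioning set.
{Pe} satisfies the backdoor criterion.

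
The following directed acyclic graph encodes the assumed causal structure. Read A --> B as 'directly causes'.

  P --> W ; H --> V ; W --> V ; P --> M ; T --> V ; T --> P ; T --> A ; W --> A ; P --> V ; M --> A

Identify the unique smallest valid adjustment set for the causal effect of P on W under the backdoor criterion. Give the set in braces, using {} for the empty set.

{}

Variables eligible for adjustment (non-descendants of P, excluding P and W): {H, T}.
Backdoor paths from P to W:
  P1: P <- T -> V <- W
  P2: P <- T -> A <- W
Each backdoor path contains an unconditioned collider, so every path is already blocked with the empty conditioning set:
  P1: blocked at collider V (neither it nor any descendant is in the conditioning set).
  P2: blocked at collider A (neither it nor any descendant is in the conditioning set).
The empty set is therefore the unique smallest valid set.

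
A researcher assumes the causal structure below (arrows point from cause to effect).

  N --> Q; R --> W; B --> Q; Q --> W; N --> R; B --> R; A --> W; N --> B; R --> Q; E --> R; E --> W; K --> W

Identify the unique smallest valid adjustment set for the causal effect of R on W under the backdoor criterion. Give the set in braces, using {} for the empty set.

Variables eligible for adjustment (non-descendants of R, excluding R and W): {A, B, E, K, N}.
Backdoor paths from R to W:
  P1: R <- N -> B -> Q -> W
  P2: R <- N -> Q -> W
  P3: R <- B <- N -> Q -> W
  P4: R <- B -> Q -> W
  P5: R <- E -> W
The empty set is not sufficient: P1 (R <- N -> B -> Q -> W) has no collider blocking it and no conditioned non-collider, so it is open.
Try {B, E, N}:
  P1: blocked at fork node N ∈ conditioning set.
  P2: blocked at fork node N ∈ conditioning set.
  P3: blocked at chain node B ∈ conditioning set.
  P4: blocked at fork node B ∈ conditioning set.
  P5: blocked at fork node E ∈ conditioning set.
{B, E, N} contains no descendant of R and blocks every backdoor path.
Every element of {B, E, N} is needed (dropping B leaves P4 open; dropping E leaves P5 open; dropping N leaves P2 open), so no proper subset is valid.
Among all size-3 subsets of the eligible variables, only {B, E, N} blocks every backdoor path, so it is the unique smallest valid adjustment set.

{B, E, N}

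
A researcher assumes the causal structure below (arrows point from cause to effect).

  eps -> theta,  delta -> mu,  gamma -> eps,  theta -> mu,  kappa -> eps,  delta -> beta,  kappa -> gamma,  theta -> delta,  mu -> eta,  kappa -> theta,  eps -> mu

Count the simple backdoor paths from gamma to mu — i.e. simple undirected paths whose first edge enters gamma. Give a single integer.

6

A backdoor path from gamma to mu is any simple undirected path whose first edge points into gamma (i.e. leaves gamma via a parent).
Parents of gamma: {kappa}.
Enumerating:
  P1: gamma <- kappa -> eps -> theta -> delta -> mu
  P2: gamma <- kappa -> eps -> theta -> mu
  P3: gamma <- kappa -> eps -> mu
  P4: gamma <- kappa -> theta <- eps -> mu
  P5: gamma <- kappa -> theta -> delta -> mu
  P6: gamma <- kappa -> theta -> mu
That exhausts the simple backdoor paths. Count: 6.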